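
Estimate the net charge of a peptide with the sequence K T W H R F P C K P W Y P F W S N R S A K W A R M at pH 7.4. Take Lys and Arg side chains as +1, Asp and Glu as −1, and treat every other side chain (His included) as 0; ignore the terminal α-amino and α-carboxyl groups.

+6

Positive (K, R): K1, R5, K9, R18, K21, R24 → +6.
Negative (D, E): none → −0.
Net charge = (+6) + (−0) = +6.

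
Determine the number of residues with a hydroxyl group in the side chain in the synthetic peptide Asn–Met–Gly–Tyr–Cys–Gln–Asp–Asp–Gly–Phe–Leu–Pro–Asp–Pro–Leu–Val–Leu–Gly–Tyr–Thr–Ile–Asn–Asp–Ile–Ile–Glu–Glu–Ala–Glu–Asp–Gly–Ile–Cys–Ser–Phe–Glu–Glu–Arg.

Serine (S), threonine (T), and tyrosine (Y) each carry a hydroxyl group on the side chain.
Matching residues: Tyr4, Tyr19, Thr20, Ser34.

4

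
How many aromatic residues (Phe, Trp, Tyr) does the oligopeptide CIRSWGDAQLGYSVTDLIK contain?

2

Matching residues: W5, Y12.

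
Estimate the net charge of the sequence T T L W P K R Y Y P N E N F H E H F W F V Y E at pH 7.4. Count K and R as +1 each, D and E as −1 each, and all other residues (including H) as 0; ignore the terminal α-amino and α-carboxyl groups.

-1

Positive (K, R): K6, R7 → +2.
Negative (D, E): E12, E16, E23 → −3.
Net charge = (+2) + (−3) = −1.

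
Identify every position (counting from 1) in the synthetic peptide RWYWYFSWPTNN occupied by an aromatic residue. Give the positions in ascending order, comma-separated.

The aromatic amino acids are Phe (F, benzyl), Trp (W, indole), and Tyr (Y, phenol).
Matching residues: W2, Y3, W4, Y5, F6, W8.

2, 3, 4, 5, 6, 8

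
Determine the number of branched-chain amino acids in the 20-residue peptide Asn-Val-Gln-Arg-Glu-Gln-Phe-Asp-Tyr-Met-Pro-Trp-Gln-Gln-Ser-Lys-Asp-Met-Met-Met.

1

V, L, and I make up the branched-chain aliphatic group.
Matching residues: Val2.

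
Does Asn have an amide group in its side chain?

Asparagine (N) and glutamine (Q) have uncharged amide side chains.
Asparagine is in this group.

Yes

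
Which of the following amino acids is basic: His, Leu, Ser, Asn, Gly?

Lysine (K), arginine (R), and histidine (H) have basic, nitrogen-containing side chains.
Of the listed options, only His belongs to this group.

His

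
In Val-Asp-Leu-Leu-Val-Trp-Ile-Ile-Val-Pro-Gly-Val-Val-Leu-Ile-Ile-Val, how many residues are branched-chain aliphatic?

13

The BCAAs are Val, Leu, and Ile — aliphatic side chains with a branch point.
Matching residues: Val1, Leu3, Leu4, Val5, Ile7, Ile8, Val9, Val12, Val13, Leu14, Ile15, Ile16, Val17.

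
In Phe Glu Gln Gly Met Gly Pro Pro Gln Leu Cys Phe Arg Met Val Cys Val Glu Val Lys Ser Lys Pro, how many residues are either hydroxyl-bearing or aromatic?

Hydroxyl-bearing: S, T, Y. Aromatic: F, W, Y.
Hydroxyl-bearing residues here: Ser21 (1).
Aromatic residues here: Phe1, Phe12 (2).
(Y belongs to both groups, but none appear in this sequence.) Total = 1 + 2 = 3.

3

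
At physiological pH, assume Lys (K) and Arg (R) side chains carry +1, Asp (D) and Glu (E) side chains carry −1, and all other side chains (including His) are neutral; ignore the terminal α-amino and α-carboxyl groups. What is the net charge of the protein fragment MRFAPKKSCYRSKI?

Positive (K, R): R2, K6, K7, R11, K13 → +5.
Negative (D, E): none → −0.
Net charge = (+5) + (−0) = +5.

+5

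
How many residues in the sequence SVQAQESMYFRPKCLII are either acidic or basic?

3

Acidic: D, E. Basic: H, K, R.
Acidic residues here: E6 (1).
Basic residues here: R11, K13 (2).
The two groups share no amino acid, so total = 1 + 2 = 3.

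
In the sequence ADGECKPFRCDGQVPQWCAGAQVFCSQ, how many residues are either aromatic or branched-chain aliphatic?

5

Aromatic: F, W, Y. Branched-chain aliphatic: I, L, V.
Aromatic residues here: F8, W17, F24 (3).
Branched-chain aliphatic residues here: V14, V23 (2).
The two groups share no amino acid, so total = 3 + 2 = 5.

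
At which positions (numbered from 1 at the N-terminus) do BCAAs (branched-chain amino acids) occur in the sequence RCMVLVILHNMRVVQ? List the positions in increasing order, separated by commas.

4, 5, 6, 7, 8, 13, 14

The BCAAs are Val, Leu, and Ile — aliphatic side chains with a branch point.
Matching residues: V4, L5, V6, I7, L8, V13, V14.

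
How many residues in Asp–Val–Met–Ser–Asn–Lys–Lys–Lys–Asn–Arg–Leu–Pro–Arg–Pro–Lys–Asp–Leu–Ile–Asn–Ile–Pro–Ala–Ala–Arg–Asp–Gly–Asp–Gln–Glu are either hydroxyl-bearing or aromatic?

1

Hydroxyl-bearing: S, T, Y. Aromatic: F, W, Y.
Hydroxyl-bearing residues here: Ser4 (1).
Aromatic residues here: none (0).
(Y belongs to both groups, but none appear in this sequence.) Total = 1 + 0 = 1.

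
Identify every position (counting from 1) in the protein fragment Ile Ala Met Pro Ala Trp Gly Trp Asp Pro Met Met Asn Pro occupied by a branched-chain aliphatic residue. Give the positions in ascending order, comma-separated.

Matching residues: Ile1.

1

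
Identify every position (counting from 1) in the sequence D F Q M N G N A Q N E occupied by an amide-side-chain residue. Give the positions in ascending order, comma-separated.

3, 5, 7, 9, 10

Matching residues: Q3, N5, N7, Q9, N10.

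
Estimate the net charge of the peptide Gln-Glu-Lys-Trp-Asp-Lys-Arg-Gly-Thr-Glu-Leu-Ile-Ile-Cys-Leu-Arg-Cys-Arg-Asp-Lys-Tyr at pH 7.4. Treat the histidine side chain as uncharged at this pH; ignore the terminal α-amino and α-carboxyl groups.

+2

Near pH 7.4, K and R contribute +1 each, D and E contribute −1 each, and every other side chain (His included, as stated) is uncharged.
Positive (K, R): Lys3, Lys6, Arg7, Arg16, Arg18, Lys20 → +6.
Negative (D, E): Glu2, Asp5, Glu10, Asp19 → −4.
Net charge = (+6) + (−4) = +2.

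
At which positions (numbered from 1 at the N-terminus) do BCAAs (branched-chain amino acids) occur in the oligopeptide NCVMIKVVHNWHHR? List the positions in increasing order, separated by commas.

V, L, and I make up the branched-chain aliphatic group.
Matching residues: V3, I5, V7, V8.

3, 5, 7, 8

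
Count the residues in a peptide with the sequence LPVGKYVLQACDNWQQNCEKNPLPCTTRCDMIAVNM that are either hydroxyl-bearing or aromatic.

Hydroxyl-bearing: S, T, Y. Aromatic: F, W, Y.
Hydroxyl-bearing residues here: Y6, T26, T27 (3).
Aromatic residues here: Y6, W14 (2).
Y is in both groups, so the 1 Y residue must not be double-counted.
Total = 3 + 2 − 1 = 4.

4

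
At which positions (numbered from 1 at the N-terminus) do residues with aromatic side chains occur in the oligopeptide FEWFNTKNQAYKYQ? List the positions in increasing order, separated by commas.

The aromatic amino acids are Phe (F, benzyl), Trp (W, indole), and Tyr (Y, phenol).
Matching residues: F1, W3, F4, Y11, Y13.

1, 3, 4, 11, 13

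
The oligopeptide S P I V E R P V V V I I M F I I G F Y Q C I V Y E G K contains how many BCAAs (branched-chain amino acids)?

The BCAAs are Val, Leu, and Ile — aliphatic side chains with a branch point.
Matching residues: I3, V4, V8, V9, V10, I11, I12, I15, I16, I22, V23.

11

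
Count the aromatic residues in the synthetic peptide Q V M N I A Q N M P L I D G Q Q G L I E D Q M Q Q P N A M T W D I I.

Phenylalanine (F), tryptophan (W), and tyrosine (Y) have aromatic ring side chains.
Matching residues: W31.

1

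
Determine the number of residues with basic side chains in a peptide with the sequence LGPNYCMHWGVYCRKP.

3

Lysine (K), arginine (R), and histidine (H) have basic, nitrogen-containing side chains.
Matching residues: H8, R14, K15.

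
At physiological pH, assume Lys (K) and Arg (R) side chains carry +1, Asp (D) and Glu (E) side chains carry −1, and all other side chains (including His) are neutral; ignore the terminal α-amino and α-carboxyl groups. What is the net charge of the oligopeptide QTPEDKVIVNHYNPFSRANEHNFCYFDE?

-3

Positive (K, R): K6, R17 → +2.
Negative (D, E): E4, D5, E20, D27, E28 → −5.
Net charge = (+2) + (−5) = −3.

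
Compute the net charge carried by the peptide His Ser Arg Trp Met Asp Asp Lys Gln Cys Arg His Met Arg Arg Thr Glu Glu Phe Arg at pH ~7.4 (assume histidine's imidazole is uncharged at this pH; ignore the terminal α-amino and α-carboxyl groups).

+2

Near pH 7.4, K and R contribute +1 each, D and E contribute −1 each, and every other side chain (His included, as stated) is uncharged.
Positive (K, R): Arg3, Lys8, Arg11, Arg14, Arg15, Arg20 → +6.
Negative (D, E): Asp6, Asp7, Glu17, Glu18 → −4.
Net charge = (+6) + (−4) = +2.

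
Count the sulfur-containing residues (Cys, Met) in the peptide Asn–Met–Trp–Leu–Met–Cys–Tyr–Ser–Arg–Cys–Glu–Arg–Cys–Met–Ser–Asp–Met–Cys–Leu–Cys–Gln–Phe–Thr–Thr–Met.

10

Matching residues: Met2, Met5, Cys6, Cys10, Cys13, Met14, Met17, Cys18, Cys20, Met25.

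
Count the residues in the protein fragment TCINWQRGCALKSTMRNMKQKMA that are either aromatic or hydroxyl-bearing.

4

Aromatic: F, W, Y. Hydroxyl-bearing: S, T, Y.
Aromatic residues here: W5 (1).
Hydroxyl-bearing residues here: T1, S13, T14 (3).
(Y belongs to both groups, but none appear in this sequence.) Total = 1 + 3 = 4.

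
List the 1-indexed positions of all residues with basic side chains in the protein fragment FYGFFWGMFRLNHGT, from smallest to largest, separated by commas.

10, 13

Lysine (K), arginine (R), and histidine (H) have basic, nitrogen-containing side chains.
Matching residues: R10, H13.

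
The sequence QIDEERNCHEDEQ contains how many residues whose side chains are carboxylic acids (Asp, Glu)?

Matching residues: D3, E4, E5, E10, D11, E12.

6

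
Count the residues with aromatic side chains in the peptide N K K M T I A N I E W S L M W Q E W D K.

3

F, W, and Y each carry an aromatic ring on the side chain.
Matching residues: W11, W15, W18.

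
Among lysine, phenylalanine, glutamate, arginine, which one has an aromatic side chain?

phenylalanine

Phenylalanine (F), tryptophan (W), and tyrosine (Y) have aromatic ring side chains.
Of the listed options, only phenylalanine belongs to this group.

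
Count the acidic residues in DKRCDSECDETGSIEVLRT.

6

The acidic residues are Asp (D) and Glu (E), whose side chains end in a carboxylate group.
Matching residues: D1, D5, E7, D9, E10, E15.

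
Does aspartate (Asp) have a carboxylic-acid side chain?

Only D (aspartate) and E (glutamate) carry a side-chain carboxylic acid.
Aspartate is in this group.

Yes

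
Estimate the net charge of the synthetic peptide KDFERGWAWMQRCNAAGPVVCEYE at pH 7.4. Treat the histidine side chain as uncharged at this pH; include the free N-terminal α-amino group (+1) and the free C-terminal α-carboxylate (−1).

-1

The side chains ionized at physiological pH are Lys/Arg (+1) and Asp/Glu (−1); with His treated as neutral, nothing else contributes.
Positive (K, R): K1, R5, R12 → +3.
Negative (D, E): D2, E4, E22, E24 → −4.
The N-terminus (+1) and C-terminus (−1) cancel.
Net charge = (+3) + (−4) = −1.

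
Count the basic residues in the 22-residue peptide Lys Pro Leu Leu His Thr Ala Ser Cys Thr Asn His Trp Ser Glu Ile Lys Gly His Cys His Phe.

6

The basic amino acids are Lys (K), Arg (R), and His (H).
Matching residues: Lys1, His5, His12, Lys17, His19, His21.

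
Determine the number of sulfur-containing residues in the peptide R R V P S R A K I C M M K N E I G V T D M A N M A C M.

The sulfur-bearing residues are cysteine (–SH) and methionine (–S–CH₃).
Matching residues: C10, M11, M12, M21, M24, C26, M27.

7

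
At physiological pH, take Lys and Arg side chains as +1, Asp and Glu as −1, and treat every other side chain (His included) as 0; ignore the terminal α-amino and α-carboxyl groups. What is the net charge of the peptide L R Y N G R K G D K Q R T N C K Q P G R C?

+6

Positive (K, R): R2, R6, K7, K10, R12, K16, R20 → +7.
Negative (D, E): D9 → −1.
Net charge = (+7) + (−1) = +6.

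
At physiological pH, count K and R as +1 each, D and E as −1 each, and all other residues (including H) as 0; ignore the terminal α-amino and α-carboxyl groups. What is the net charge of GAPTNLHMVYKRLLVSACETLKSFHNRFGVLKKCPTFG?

+5

Positive (K, R): K11, R12, K22, R27, K32, K33 → +6.
Negative (D, E): E19 → −1.
Net charge = (+6) + (−1) = +5.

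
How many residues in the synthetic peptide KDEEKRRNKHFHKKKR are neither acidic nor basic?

Acidic: D, E. Basic: K, R, H. All other residues are neither.
Matching residues: N8, F11.

2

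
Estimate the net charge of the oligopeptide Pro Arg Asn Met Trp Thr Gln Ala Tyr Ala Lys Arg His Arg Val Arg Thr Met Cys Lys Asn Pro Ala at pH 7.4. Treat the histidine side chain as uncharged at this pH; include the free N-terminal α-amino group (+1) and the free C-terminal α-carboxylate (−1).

+6

The side chains ionized at physiological pH are Lys/Arg (+1) and Asp/Glu (−1); with His treated as neutral, nothing else contributes.
Positive (K, R): Arg2, Lys11, Arg12, Arg14, Arg16, Lys20 → +6.
Negative (D, E): none → −0.
The N-terminus (+1) and C-terminus (−1) cancel.
Net charge = (+6) + (−0) = +6.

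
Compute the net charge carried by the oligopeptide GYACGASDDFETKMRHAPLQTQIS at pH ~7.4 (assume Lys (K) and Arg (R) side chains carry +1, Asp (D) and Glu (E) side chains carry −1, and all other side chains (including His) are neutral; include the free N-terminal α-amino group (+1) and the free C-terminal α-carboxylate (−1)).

Positive (K, R): K13, R15 → +2.
Negative (D, E): D8, D9, E11 → −3.
The N-terminus (+1) and C-terminus (−1) cancel.
Net charge = (+2) + (−3) = −1.

-1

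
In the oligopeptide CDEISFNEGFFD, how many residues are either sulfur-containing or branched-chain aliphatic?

2

Sulfur-containing: C, M. Branched-chain aliphatic: I, L, V.
Sulfur-containing residues here: C1 (1).
Branched-chain aliphatic residues here: I4 (1).
The two groups share no amino acid, so total = 1 + 1 = 2.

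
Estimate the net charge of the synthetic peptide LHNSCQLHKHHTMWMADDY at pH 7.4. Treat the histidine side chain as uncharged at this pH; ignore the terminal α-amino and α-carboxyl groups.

Near pH 7.4, K and R contribute +1 each, D and E contribute −1 each, and every other side chain (His included, as stated) is uncharged.
Positive (K, R): K9 → +1.
Negative (D, E): D17, D18 → −2.
Net charge = (+1) + (−2) = −1.

-1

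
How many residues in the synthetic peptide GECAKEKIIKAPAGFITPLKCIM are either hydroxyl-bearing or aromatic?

Hydroxyl-bearing: S, T, Y. Aromatic: F, W, Y.
Hydroxyl-bearing residues here: T17 (1).
Aromatic residues here: F15 (1).
(Y belongs to both groups, but none appear in this sequence.) Total = 1 + 1 = 2.

2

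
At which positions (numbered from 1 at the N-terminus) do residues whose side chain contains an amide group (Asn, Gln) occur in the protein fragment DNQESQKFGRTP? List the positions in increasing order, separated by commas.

2, 3, 6

Matching residues: N2, Q3, Q6.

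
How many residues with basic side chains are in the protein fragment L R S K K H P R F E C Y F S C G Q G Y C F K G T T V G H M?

7

K, R, and H are the three residues with basic side chains (ε-amine, guanidinium, and imidazole respectively).
Matching residues: R2, K4, K5, H6, R8, K22, H28.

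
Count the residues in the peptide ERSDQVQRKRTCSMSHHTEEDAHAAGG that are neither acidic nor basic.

Acidic: D, E. Basic: K, R, H. All other residues are neither.
Matching residues: S3, Q5, V6, Q7, T11, C12, S13, M14, S15, T18, A22, A24, A25, G26, G27.

15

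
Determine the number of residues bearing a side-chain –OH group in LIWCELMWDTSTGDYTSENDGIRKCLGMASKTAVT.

The –OH-bearing residues are Ser, Thr (aliphatic alcohols), and Tyr (phenol).
Matching residues: T10, S11, T12, Y15, T16, S17, S30, T32, T35.

9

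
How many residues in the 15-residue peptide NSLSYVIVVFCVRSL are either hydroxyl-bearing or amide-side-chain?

5

Hydroxyl-bearing: S, T, Y. Amide-side-chain: N, Q.
Hydroxyl-bearing residues here: S2, S4, Y5, S14 (4).
Amide-side-chain residues here: N1 (1).
The two groups share no amino acid, so total = 4 + 1 = 5.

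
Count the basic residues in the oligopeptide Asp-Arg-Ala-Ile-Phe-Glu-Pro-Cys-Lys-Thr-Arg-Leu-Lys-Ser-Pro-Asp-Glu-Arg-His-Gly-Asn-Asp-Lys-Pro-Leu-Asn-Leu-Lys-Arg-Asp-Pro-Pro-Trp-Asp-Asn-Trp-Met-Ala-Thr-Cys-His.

The basic amino acids are Lys (K), Arg (R), and His (H).
Matching residues: Arg2, Lys9, Arg11, Lys13, Arg18, His19, Lys23, Lys28, Arg29, His41.

10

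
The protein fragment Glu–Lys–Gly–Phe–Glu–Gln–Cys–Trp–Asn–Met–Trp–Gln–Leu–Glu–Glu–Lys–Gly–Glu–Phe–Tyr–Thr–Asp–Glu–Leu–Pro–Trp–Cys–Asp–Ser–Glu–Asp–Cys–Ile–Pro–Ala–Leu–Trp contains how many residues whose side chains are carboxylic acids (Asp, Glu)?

10

Matching residues: Glu1, Glu5, Glu14, Glu15, Glu18, Asp22, Glu23, Asp28, Glu30, Asp31.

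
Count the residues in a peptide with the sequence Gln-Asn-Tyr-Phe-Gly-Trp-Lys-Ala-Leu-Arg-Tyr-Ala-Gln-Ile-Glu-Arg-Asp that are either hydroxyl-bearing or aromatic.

Hydroxyl-bearing: S, T, Y. Aromatic: F, W, Y.
Hydroxyl-bearing residues here: Tyr3, Tyr11 (2).
Aromatic residues here: Tyr3, Phe4, Trp6, Tyr11 (4).
Y is in both groups, so the 2 Y residues must not be double-counted.
Total = 2 + 4 − 2 = 4.

4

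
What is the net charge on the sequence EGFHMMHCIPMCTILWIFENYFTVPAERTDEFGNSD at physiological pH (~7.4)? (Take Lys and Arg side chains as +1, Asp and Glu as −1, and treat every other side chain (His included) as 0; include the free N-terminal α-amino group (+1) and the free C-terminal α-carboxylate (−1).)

-5

Positive (K, R): R28 → +1.
Negative (D, E): E1, E19, E27, D30, E31, D36 → −6.
The N-terminus (+1) and C-terminus (−1) cancel.
Net charge = (+1) + (−6) = −5.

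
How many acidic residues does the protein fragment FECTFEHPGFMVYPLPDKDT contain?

4

The acidic residues are Asp (D) and Glu (E), whose side chains end in a carboxylate group.
Matching residues: E2, E6, D17, D19.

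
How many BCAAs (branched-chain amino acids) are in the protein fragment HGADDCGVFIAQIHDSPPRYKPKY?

3

The BCAAs are Val, Leu, and Ile — aliphatic side chains with a branch point.
Matching residues: V8, I10, I13.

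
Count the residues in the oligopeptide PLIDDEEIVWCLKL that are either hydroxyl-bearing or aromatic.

Hydroxyl-bearing: S, T, Y. Aromatic: F, W, Y.
Hydroxyl-bearing residues here: none (0).
Aromatic residues here: W10 (1).
(Y belongs to both groups, but none appear in this sequence.) Total = 0 + 1 = 1.

1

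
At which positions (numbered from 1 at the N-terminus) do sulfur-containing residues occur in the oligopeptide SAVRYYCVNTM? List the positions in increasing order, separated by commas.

7, 11

Only Cys (C) and Met (M) have a sulfur atom in the side chain.
Matching residues: C7, M11.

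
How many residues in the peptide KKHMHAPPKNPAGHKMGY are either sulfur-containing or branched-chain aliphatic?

2

Sulfur-containing: C, M. Branched-chain aliphatic: I, L, V.
Sulfur-containing residues here: M4, M16 (2).
Branched-chain aliphatic residues here: none (0).
The two groups share no amino acid, so total = 2 + 0 = 2.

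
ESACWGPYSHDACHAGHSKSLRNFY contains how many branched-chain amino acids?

Valine (V), leucine (L), and isoleucine (I) are the branched-chain amino acids.
Matching residues: L21.

1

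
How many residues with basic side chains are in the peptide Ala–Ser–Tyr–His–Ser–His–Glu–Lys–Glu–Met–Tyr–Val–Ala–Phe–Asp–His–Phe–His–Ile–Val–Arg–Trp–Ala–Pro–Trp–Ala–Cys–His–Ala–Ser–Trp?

Lysine (K), arginine (R), and histidine (H) have basic, nitrogen-containing side chains.
Matching residues: His4, His6, Lys8, His16, His18, Arg21, His28.

7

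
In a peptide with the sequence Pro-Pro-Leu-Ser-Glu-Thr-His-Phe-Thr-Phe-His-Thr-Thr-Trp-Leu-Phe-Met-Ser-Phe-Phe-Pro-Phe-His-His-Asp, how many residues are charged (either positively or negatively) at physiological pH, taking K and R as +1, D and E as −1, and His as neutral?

Charged side chains at pH ~7.4: K, R (positive); D, E (negative).
Matching residues: Glu5, Asp25.

2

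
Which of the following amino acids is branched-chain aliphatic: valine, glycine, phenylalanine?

V, L, and I make up the branched-chain aliphatic group.
Of the listed options, only valine belongs to this group.

valine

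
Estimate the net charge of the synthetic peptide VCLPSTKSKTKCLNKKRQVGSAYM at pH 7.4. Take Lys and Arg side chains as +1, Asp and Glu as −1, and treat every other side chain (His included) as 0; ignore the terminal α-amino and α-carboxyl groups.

Positive (K, R): K7, K9, K11, K15, K16, R17 → +6.
Negative (D, E): none → −0.
Net charge = (+6) + (−0) = +6.

+6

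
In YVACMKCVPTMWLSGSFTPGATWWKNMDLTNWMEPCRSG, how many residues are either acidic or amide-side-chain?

4

Acidic: D, E. Amide-side-chain: N, Q.
Acidic residues here: D28, E34 (2).
Amide-side-chain residues here: N26, N31 (2).
The two groups share no amino acid, so total = 2 + 2 = 4.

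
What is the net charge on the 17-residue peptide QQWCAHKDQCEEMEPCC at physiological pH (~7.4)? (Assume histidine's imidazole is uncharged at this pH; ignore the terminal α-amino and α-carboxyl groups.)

At pH ~7.4 the Lys and Arg side chains are protonated (+1), the Asp and Glu side chains are deprotonated (−1), and with His taken as neutral all other side chains carry no charge.
Positive (K, R): K7 → +1.
Negative (D, E): D8, E11, E12, E14 → −4.
Net charge = (+1) + (−4) = −3.

-3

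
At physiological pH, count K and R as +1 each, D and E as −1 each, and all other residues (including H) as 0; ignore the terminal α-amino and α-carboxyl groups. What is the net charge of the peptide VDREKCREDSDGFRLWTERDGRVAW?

Positive (K, R): R3, K5, R7, R14, R19, R22 → +6.
Negative (D, E): D2, E4, E8, D9, D11, E18, D20 → −7.
Net charge = (+6) + (−7) = −1.

-1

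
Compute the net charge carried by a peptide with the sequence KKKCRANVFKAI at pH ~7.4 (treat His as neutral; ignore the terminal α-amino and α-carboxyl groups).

At pH ~7.4 the Lys and Arg side chains are protonated (+1), the Asp and Glu side chains are deprotonated (−1), and with His taken as neutral all other side chains carry no charge.
Positive (K, R): K1, K2, K3, R5, K10 → +5.
Negative (D, E): none → −0.
Net charge = (+5) + (−0) = +5.

+5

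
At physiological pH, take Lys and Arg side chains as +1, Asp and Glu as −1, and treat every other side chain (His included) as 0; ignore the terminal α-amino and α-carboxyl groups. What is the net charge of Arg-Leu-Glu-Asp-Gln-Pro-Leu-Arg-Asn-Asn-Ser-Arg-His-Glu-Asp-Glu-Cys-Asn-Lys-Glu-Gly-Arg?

-1

Positive (K, R): Arg1, Arg8, Arg12, Lys19, Arg22 → +5.
Negative (D, E): Glu3, Asp4, Glu14, Asp15, Glu16, Glu20 → −6.
Net charge = (+5) + (−6) = −1.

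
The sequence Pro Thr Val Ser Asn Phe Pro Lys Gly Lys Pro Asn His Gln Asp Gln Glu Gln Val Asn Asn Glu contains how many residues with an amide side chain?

Only N (asparagine) and Q (glutamine) carry a side-chain carboxamide.
Matching residues: Asn5, Asn12, Gln14, Gln16, Gln18, Asn20, Asn21.

7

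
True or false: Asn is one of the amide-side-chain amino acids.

Only N (asparagine) and Q (glutamine) carry a side-chain carboxamide.
Asparagine is in this group.

True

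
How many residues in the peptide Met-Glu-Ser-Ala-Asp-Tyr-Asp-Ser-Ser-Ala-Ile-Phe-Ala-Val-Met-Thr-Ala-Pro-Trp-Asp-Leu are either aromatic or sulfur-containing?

Aromatic: F, W, Y. Sulfur-containing: C, M.
Aromatic residues here: Tyr6, Phe12, Trp19 (3).
Sulfur-containing residues here: Met1, Met15 (2).
The two groups share no amino acid, so total = 3 + 2 = 5.

5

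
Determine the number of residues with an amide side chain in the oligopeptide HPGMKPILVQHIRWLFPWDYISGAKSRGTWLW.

The amide-side-chain residues are Asn (N) and Gln (Q).
Matching residues: Q10.

1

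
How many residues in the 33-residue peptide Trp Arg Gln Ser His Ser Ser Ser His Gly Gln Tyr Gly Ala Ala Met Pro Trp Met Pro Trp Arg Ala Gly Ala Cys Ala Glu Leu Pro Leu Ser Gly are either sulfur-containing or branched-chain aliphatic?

Sulfur-containing: C, M. Branched-chain aliphatic: I, L, V.
Sulfur-containing residues here: Met16, Met19, Cys26 (3).
Branched-chain aliphatic residues here: Leu29, Leu31 (2).
The two groups share no amino acid, so total = 3 + 2 = 5.

5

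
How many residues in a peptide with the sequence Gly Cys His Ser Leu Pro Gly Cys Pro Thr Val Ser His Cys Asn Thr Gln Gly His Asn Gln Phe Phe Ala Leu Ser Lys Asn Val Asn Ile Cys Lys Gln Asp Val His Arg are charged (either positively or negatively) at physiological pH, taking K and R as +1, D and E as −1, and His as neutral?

4

Charged side chains at pH ~7.4: K, R (positive); D, E (negative).
Matching residues: Lys27, Lys33, Asp35, Arg38.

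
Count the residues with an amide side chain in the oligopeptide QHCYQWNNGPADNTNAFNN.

Asparagine (N) and glutamine (Q) have uncharged amide side chains.
Matching residues: Q1, Q5, N7, N8, N13, N15, N18, N19.

8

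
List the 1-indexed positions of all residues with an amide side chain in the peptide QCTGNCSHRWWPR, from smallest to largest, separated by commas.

1, 5

Asparagine (N) and glutamine (Q) have uncharged amide side chains.
Matching residues: Q1, N5.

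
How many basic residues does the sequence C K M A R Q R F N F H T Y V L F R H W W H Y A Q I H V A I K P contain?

The basic amino acids are Lys (K), Arg (R), and His (H).
Matching residues: K2, R5, R7, H11, R17, H18, H21, H26, K30.

9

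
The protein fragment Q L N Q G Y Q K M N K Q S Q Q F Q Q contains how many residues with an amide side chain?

10

Only N (asparagine) and Q (glutamine) carry a side-chain carboxamide.
Matching residues: Q1, N3, Q4, Q7, N10, Q12, Q14, Q15, Q17, Q18.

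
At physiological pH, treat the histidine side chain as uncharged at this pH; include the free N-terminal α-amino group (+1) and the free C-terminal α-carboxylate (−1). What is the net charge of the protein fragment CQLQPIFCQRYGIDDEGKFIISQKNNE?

At pH ~7.4 the Lys and Arg side chains are protonated (+1), the Asp and Glu side chains are deprotonated (−1), and with His taken as neutral all other side chains carry no charge.
Positive (K, R): R10, K18, K24 → +3.
Negative (D, E): D14, D15, E16, E27 → −4.
The N-terminus (+1) and C-terminus (−1) cancel.
Net charge = (+3) + (−4) = −1.

-1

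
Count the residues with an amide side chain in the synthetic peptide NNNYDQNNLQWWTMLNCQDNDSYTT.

10

Only N (asparagine) and Q (glutamine) carry a side-chain carboxamide.
Matching residues: N1, N2, N3, Q6, N7, N8, Q10, N16, Q18, N20.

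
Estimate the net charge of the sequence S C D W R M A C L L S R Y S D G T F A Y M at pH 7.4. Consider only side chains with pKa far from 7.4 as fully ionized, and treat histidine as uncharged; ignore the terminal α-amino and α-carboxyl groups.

The side chains ionized at physiological pH are Lys/Arg (+1) and Asp/Glu (−1); with His treated as neutral, nothing else contributes.
Positive (K, R): R5, R12 → +2.
Negative (D, E): D3, D15 → −2.
Net charge = (+2) + (−2) = 0.

0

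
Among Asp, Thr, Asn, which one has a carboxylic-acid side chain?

Asp

The acidic residues are Asp (D) and Glu (E), whose side chains end in a carboxylate group.
Of the listed options, only Asp belongs to this group.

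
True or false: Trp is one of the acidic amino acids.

False

Only D (aspartate) and E (glutamate) carry a side-chain carboxylic acid.
Tryptophan is not in this group.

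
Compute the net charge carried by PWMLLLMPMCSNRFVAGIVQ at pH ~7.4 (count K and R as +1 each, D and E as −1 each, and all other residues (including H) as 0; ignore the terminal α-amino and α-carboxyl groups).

+1

Positive (K, R): R13 → +1.
Negative (D, E): none → −0.
Net charge = (+1) + (−0) = +1.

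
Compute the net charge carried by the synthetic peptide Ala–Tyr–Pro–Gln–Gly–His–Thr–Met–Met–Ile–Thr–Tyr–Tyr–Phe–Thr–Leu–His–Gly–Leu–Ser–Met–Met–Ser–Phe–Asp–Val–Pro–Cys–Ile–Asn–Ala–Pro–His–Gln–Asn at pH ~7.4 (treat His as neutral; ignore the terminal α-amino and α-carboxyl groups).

Near pH 7.4, K and R contribute +1 each, D and E contribute −1 each, and every other side chain (His included, as stated) is uncharged.
Positive (K, R): none → +0.
Negative (D, E): Asp25 → −1.
Net charge = (+0) + (−1) = −1.

-1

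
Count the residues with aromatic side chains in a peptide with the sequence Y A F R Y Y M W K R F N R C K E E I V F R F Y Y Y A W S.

12

Phenylalanine (F), tryptophan (W), and tyrosine (Y) have aromatic ring side chains.
Matching residues: Y1, F3, Y5, Y6, W8, F11, F20, F22, Y23, Y24, Y25, W27.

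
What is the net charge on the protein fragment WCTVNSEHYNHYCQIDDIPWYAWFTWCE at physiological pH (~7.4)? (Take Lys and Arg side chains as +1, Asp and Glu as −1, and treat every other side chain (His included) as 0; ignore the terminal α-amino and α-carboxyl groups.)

Positive (K, R): none → +0.
Negative (D, E): E7, D16, D17, E28 → −4.
Net charge = (+0) + (−4) = −4.

-4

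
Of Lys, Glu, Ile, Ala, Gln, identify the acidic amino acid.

Glu

Only D (aspartate) and E (glutamate) carry a side-chain carboxylic acid.
Of the listed options, only Glu belongs to this group.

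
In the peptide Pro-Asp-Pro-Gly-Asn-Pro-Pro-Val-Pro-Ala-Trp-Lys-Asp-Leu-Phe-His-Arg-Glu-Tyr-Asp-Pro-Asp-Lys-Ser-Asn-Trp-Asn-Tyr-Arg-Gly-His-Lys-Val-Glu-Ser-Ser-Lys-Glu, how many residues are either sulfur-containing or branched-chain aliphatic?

Sulfur-containing: C, M. Branched-chain aliphatic: I, L, V.
Sulfur-containing residues here: none (0).
Branched-chain aliphatic residues here: Val8, Leu14, Val33 (3).
The two groups share no amino acid, so total = 0 + 3 = 3.

3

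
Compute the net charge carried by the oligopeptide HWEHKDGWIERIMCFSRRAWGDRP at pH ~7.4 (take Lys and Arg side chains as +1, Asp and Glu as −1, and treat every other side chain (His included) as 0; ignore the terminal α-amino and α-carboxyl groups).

Positive (K, R): K5, R11, R17, R18, R23 → +5.
Negative (D, E): E3, D6, E10, D22 → −4.
Net charge = (+5) + (−4) = +1.

+1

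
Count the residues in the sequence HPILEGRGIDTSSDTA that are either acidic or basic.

Acidic: D, E. Basic: H, K, R.
Acidic residues here: E5, D10, D14 (3).
Basic residues here: H1, R7 (2).
The two groups share no amino acid, so total = 3 + 2 = 5.

5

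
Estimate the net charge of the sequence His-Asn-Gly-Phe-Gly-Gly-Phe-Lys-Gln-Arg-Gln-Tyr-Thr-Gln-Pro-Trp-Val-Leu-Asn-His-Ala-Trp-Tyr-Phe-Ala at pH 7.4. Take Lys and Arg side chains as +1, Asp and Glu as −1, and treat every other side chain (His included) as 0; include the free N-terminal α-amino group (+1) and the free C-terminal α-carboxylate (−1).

Positive (K, R): Lys8, Arg10 → +2.
Negative (D, E): none → −0.
The N-terminus (+1) and C-terminus (−1) cancel.
Net charge = (+2) + (−0) = +2.

+2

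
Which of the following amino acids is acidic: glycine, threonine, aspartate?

Only D (aspartate) and E (glutamate) carry a side-chain carboxylic acid.
Of the listed options, only aspartate belongs to this group.

aspartate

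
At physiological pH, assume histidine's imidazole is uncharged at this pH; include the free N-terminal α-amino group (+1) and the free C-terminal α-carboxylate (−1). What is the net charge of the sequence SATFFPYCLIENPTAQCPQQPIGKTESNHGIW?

-1

At pH ~7.4 the Lys and Arg side chains are protonated (+1), the Asp and Glu side chains are deprotonated (−1), and with His taken as neutral all other side chains carry no charge.
Positive (K, R): K24 → +1.
Negative (D, E): E11, E26 → −2.
The N-terminus (+1) and C-terminus (−1) cancel.
Net charge = (+1) + (−2) = −1.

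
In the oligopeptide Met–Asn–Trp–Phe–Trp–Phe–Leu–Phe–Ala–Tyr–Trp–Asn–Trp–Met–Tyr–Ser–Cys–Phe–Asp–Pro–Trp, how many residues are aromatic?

Phenylalanine (F), tryptophan (W), and tyrosine (Y) have aromatic ring side chains.
Matching residues: Trp3, Phe4, Trp5, Phe6, Phe8, Tyr10, Trp11, Trp13, Tyr15, Phe18, Trp21.

11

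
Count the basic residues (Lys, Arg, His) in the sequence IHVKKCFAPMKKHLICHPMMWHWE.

Matching residues: H2, K4, K5, K11, K12, H13, H17, H22.

8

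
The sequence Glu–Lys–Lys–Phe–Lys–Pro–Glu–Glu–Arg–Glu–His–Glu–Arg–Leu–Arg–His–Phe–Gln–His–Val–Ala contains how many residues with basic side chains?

9

Lysine (K), arginine (R), and histidine (H) have basic, nitrogen-containing side chains.
Matching residues: Lys2, Lys3, Lys5, Arg9, His11, Arg13, Arg15, His16, His19.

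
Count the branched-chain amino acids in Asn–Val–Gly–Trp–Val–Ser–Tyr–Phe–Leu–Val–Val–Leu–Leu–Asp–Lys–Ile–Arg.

8

V, L, and I make up the branched-chain aliphatic group.
Matching residues: Val2, Val5, Leu9, Val10, Val11, Leu12, Leu13, Ile16.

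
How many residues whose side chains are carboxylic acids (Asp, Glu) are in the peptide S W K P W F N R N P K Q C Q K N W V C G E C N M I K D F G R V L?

Matching residues: E21, D27.

2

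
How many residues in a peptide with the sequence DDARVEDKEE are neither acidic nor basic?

Acidic: D, E. Basic: K, R, H. All other residues are neither.
Matching residues: A3, V5.

2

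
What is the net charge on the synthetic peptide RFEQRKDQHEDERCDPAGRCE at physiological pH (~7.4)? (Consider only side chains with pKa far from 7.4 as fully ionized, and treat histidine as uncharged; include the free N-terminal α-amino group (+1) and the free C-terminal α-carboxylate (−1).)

-2

At pH ~7.4 the Lys and Arg side chains are protonated (+1), the Asp and Glu side chains are deprotonated (−1), and with His taken as neutral all other side chains carry no charge.
Positive (K, R): R1, R5, K6, R13, R19 → +5.
Negative (D, E): E3, D7, E10, D11, E12, D15, E21 → −7.
The N-terminus (+1) and C-terminus (−1) cancel.
Net charge = (+5) + (−7) = −2.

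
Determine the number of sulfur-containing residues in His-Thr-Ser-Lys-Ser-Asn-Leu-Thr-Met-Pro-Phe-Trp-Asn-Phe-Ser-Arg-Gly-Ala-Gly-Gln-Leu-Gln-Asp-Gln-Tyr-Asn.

Only Cys (C) and Met (M) have a sulfur atom in the side chain.
Matching residues: Met9.

1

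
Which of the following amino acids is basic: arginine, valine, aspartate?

K, R, and H are the three residues with basic side chains (ε-amine, guanidinium, and imidazole respectively).
Of the listed options, only arginine belongs to this group.

arginine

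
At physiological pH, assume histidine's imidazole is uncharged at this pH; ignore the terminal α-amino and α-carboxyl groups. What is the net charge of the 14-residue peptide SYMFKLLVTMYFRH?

+2

The side chains ionized at physiological pH are Lys/Arg (+1) and Asp/Glu (−1); with His treated as neutral, nothing else contributes.
Positive (K, R): K5, R13 → +2.
Negative (D, E): none → −0.
Net charge = (+2) + (−0) = +2.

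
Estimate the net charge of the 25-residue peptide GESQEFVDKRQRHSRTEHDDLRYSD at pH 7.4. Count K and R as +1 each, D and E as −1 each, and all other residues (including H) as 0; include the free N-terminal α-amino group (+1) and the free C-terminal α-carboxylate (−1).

Positive (K, R): K9, R10, R12, R15, R22 → +5.
Negative (D, E): E2, E5, D8, E17, D19, D20, D25 → −7.
The N-terminus (+1) and C-terminus (−1) cancel.
Net charge = (+5) + (−7) = −2.

-2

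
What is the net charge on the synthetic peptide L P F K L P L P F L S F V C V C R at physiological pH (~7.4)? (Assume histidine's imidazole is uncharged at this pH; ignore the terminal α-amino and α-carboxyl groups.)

At pH ~7.4 the Lys and Arg side chains are protonated (+1), the Asp and Glu side chains are deprotonated (−1), and with His taken as neutral all other side chains carry no charge.
Positive (K, R): K4, R17 → +2.
Negative (D, E): none → −0.
Net charge = (+2) + (−0) = +2.

+2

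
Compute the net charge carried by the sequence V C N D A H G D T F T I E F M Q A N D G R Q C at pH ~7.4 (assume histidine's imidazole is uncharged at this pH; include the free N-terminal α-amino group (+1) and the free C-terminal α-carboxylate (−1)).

Near pH 7.4, K and R contribute +1 each, D and E contribute −1 each, and every other side chain (His included, as stated) is uncharged.
Positive (K, R): R21 → +1.
Negative (D, E): D4, D8, E13, D19 → −4.
The N-terminus (+1) and C-terminus (−1) cancel.
Net charge = (+1) + (−4) = −3.

-3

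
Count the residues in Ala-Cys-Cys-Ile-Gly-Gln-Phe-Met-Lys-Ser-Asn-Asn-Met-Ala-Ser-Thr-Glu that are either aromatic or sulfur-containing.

Aromatic: F, W, Y. Sulfur-containing: C, M.
Aromatic residues here: Phe7 (1).
Sulfur-containing residues here: Cys2, Cys3, Met8, Met13 (4).
The two groups share no amino acid, so total = 1 + 4 = 5.

5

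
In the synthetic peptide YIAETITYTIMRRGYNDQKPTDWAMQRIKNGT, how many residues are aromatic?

Phenylalanine (F), tryptophan (W), and tyrosine (Y) have aromatic ring side chains.
Matching residues: Y1, Y8, Y15, W23.

4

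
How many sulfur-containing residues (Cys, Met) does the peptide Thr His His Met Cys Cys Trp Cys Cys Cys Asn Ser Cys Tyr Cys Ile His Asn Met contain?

Matching residues: Met4, Cys5, Cys6, Cys8, Cys9, Cys10, Cys13, Cys15, Met19.

9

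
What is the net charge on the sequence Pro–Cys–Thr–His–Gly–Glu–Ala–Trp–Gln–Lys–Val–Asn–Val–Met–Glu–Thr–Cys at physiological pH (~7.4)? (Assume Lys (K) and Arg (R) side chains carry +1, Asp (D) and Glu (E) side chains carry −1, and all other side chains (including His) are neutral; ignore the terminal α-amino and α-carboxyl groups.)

Positive (K, R): Lys10 → +1.
Negative (D, E): Glu6, Glu15 → −2.
Net charge = (+1) + (−2) = −1.

-1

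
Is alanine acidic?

No

Only D (aspartate) and E (glutamate) carry a side-chain carboxylic acid.
Alanine is not in this group.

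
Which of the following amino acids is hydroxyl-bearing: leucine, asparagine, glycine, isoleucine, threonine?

S, T, and Y are the three residues with a side-chain hydroxyl.
Of the listed options, only threonine belongs to this group.

threonine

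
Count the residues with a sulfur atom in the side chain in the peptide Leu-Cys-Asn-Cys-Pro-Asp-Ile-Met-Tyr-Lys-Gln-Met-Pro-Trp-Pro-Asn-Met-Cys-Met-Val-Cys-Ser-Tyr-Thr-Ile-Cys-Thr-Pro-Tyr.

9

Only Cys (C) and Met (M) have a sulfur atom in the side chain.
Matching residues: Cys2, Cys4, Met8, Met12, Met17, Cys18, Met19, Cys21, Cys26.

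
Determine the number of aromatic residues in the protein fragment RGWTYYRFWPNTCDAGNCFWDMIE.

7

Phenylalanine (F), tryptophan (W), and tyrosine (Y) have aromatic ring side chains.
Matching residues: W3, Y5, Y6, F8, W9, F19, W20.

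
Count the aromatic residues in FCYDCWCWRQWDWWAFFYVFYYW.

Phenylalanine (F), tryptophan (W), and tyrosine (Y) have aromatic ring side chains.
Matching residues: F1, Y3, W6, W8, W11, W13, W14, F16, F17, Y18, F20, Y21, Y22, W23.

14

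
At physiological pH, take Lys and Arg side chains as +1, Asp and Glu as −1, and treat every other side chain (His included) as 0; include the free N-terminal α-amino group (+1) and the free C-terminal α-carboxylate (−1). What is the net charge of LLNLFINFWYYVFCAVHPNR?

+1

Positive (K, R): R20 → +1.
Negative (D, E): none → −0.
The N-terminus (+1) and C-terminus (−1) cancel.
Net charge = (+1) + (−0) = +1.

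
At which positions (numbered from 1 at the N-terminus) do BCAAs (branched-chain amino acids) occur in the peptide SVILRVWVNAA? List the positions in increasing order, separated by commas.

Valine (V), leucine (L), and isoleucine (I) are the branched-chain amino acids.
Matching residues: V2, I3, L4, V6, V8.

2, 3, 4, 6, 8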